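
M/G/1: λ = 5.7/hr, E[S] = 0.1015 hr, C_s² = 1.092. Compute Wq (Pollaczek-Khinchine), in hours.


ρ = λ·E[S] = 5.7·0.1015 = 0.5786
E[S²] = E[S]²(1+C_s²) = 0.1015²·(1+1.092) = 0.021552
Wq = λ·E[S²]/(2(1−ρ)) = 5.7·0.021552/(2·0.4214) = 0.14574 hr

Final: 0.14574 hr


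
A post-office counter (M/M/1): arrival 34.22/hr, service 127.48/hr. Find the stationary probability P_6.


ρ = 34.22/127.48 = 0.2684
P_n = (1−ρ)·ρ^n = (1 − 0.2684)·0.2684^6 = 0.7316·0.0003741 = 0.0002737

Final: 0.0002737


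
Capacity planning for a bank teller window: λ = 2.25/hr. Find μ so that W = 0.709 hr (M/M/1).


W = 1/(μ−λ) ⇒ μ − λ = 1/W = 1/0.709 = 1.4104
μ = λ + 1/W = 2.25 + 1.4104 = 3.6604 per hr

Final: 3.6604 /hr


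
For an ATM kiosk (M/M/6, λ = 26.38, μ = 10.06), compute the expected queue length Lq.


a = λ/μ = 2.6223; ρ = a/6 = 0.4370
P₀ = 0.072092
Lq = P₀·a^c·ρ / (c!·(1−ρ)²) = 0.072092·325.13286·0.4370/(720·0.31692)
= 0.04489

Final: 0.04489


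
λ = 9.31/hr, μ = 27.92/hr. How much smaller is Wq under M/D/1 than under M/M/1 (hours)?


ρ = 9.31/27.92 = 0.3335
Wq(M/M/1) = ρ/(μ−λ) = 0.3335/18.61 = 0.01792 hr
Wq(M/D/1) = ρ/(2(μ−λ)) = 0.008959 hr
Savings = 0.01792 − 0.008959 = 0.008959 hr

Final: 0.008959 hr


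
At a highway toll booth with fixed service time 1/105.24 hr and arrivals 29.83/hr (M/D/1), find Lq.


ρ = 29.83/105.24 = 0.2834
M/D/1: Lq = ρ²/(2(1−ρ)) = 0.08034/(2·0.7166) = 0.05606

Final: 0.05606


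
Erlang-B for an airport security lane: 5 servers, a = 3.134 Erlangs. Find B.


B(c,a) = (a^c/c!) / Σ_{k=0}^{c} a^k/k!
a^5/5! = 2.519496
Σ terms (k=0..5): 1.00000 + 3.13400 + 4.91098 + 5.13034 + 4.01962 + 2.51950 = 20.714427
B = 2.519496/20.714427 = 0.121630

Final: 0.121630


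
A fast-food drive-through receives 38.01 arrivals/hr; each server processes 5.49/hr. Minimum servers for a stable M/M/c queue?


Stability requires cμ > λ ⇔ c > λ/μ.
λ/μ = 38.01/5.49 = 6.9235
Minimum integer c = ⌊6.9235⌋ + 1 = 7
Check: 7·5.49 = 38.43 > 38.01, while 6·5.49 = 32.94 ≤ 38.01

Final: 7 servers


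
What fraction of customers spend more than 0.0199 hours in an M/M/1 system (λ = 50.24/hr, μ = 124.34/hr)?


W ~ Exponential(μ−λ) for M/M/1.
μ − λ = 124.34 − 50.24 = 74.1000
P(W > t) = e^{−(μ−λ)t} = e^{−1.4746} = 0.228873

Final: 0.228873


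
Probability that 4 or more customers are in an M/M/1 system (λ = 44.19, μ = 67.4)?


ρ = 44.19/67.4 = 0.6556
P(N ≥ n) = ρ^n = 0.6556^4 = 0.184781

Final: 0.184781


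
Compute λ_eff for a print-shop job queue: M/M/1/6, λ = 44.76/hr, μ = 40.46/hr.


ρ = 1.1063; P_K = (1−ρ)ρ^6/(1−ρ^7) = 0.189527
λ_eff = λ(1 − P_K) = 44.76·(1 − 0.189527) = 44.76·0.810473 = 36.2768 /hr

Final: 36.2768 /hr


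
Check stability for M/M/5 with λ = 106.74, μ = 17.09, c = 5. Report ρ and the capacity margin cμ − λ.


Total capacity cμ = 5·17.09 = 85.45/hr
ρ = λ/(cμ) = 106.74/85.45 = 1.2492
Stable ⇔ ρ < 1: NO
Spare capacity = cμ − λ = 85.45 − 106.74 = -21.29/hr

Final: ρ = 1.2492; unstable; margin = -21.29/hr


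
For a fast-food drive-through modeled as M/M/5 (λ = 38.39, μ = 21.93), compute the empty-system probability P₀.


a = λ/μ = 38.39/21.93 = 1.7506; ρ = a/c = 0.3501
Σ_{k=0}^{4} a^k/k! (terms k=0..4) = 1.00000 + 1.75057 + 1.53225 + 0.89410 + 0.39130 = 5.56822
Tail: a^5/(5!(1−ρ)) = 16.43983/(120·0.6499) = 0.21080
P₀ = 1/(5.56822 + 0.21080) = 1/5.77902 = 0.173040

Final: 0.173040


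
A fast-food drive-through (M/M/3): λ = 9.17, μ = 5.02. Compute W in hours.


a = 1.8267; ρ = 0.6089; P₀ = 0.140992
Lq = P₀·a^c·ρ/(c!(1−ρ)²) = 0.57017
Wq = Lq/λ = 0.57017/9.17 = 0.06218 hr
W = Wq + 1/μ = 0.06218 + 0.19920 = 0.26138 hr

Final: 0.26138 hr


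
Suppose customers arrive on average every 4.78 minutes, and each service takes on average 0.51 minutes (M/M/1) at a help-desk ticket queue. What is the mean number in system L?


λ = 60/4.78 = 12.5523 /hr
μ = 60/0.51 = 117.6471 /hr
ρ = λ/μ = 12.5523/117.6471 = 0.1067
L = ρ/(1−ρ) = 0.1067/0.8933 = 0.1194

Final: 0.1194


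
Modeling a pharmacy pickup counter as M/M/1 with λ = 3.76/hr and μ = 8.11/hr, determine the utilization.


ρ = λ/μ = 3.76/8.11 = 0.4636

Final: 0.4636


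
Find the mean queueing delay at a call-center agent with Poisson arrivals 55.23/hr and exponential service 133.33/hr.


ρ = 55.23/133.33 = 0.4142
Wq = ρ/(μ−λ) = 0.4142/(133.33 − 55.23) = 0.4142/78.10 = 0.005304 hr

Final: 0.005304 hr


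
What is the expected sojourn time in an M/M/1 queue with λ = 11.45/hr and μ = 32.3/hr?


W = 1/(μ−λ) = 1/(32.3 − 11.45) = 1/20.85 = 0.04796 hr

Final: 0.04796 hr


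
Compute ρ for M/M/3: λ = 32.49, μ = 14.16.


ρ = λ/(cμ) = 32.49/(3·14.16) = 32.49/42.48 = 0.7648

Final: 0.7648


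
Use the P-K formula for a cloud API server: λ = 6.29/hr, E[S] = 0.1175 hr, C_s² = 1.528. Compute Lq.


ρ = λ·E[S] = 6.29·0.1175 = 0.7391
Lq = ρ²(1+C_s²)/(2(1−ρ)) = 0.5462·(1+1.528)/(2·0.2609)
= 0.5462·2.5280/0.5219 = 2.64611

Final: 2.64611


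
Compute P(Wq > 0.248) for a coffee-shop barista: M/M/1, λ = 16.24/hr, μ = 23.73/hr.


ρ = 16.24/23.73 = 0.6844
P(Wq > t) = ρ·e^{−(μ−λ)t} = 0.6844·e^{−1.8575}
= 0.6844·0.156059 = 0.106802

Final: 0.106802


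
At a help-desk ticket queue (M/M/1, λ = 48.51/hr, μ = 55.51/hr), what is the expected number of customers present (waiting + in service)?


ρ = λ/μ = 48.51/55.51 = 0.8739
L = ρ/(1−ρ) = 0.8739/(1 − 0.8739) = 0.8739/0.1261 = 6.9300

Final: 6.9300


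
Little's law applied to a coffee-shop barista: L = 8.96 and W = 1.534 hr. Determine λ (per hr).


λ = L/W = 8.96/1.534 = 5.8409 /hr

Final: 5.8409 /hr


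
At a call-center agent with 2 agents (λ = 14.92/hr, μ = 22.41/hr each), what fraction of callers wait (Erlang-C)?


a = λ/μ = 0.6658; ρ = a/2 = 0.3329
P₀ = 0.500502 (from M/M/c formula)
C(c,a) = [a^c/(c!(1−ρ))]·P₀ = [0.44326/(2·0.6671)]·0.500502
= 0.33222·0.500502 = 0.166276

Final: 0.166276


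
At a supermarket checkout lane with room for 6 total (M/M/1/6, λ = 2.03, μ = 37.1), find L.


ρ = 2.03/37.1 = 0.05472
L = ρ[1 − (K+1)ρ^K + Kρ^(K+1)] / [(1−ρ)(1−ρ^(K+1))]
Numerator: 0.05472·(1 − 7·0.00000002684 + 6·0.000000001468) = 0.054717
Denominator: (0.9453)·(1.000000) = 0.945283
L = 0.054717/0.945283 = 0.05788

Final: 0.05788


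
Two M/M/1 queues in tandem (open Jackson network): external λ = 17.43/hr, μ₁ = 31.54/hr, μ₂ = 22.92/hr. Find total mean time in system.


Each node sees arrival rate λ = 17.43/hr (tandem ⇒ throughput preserved).
W₁ = 1/(μ₁−λ) = 1/(31.54−17.43) = 0.07087 hr
W₂ = 1/(μ₂−λ) = 1/(22.92−17.43) = 0.18215 hr
W_total = W₁ + W₂ = 0.07087 + 0.18215 = 0.25302 hr

Final: 0.25302 hr


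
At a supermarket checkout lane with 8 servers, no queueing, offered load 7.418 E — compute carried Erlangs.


B(8,7.418) = 0.202785 (Erlang-B)
Carried load = a(1 − B) = 7.418·(1 − 0.202785) = 7.418·0.797215 = 5.9137 E

Final: 5.9137 Erlangs


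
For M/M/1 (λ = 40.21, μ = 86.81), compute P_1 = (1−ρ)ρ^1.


ρ = 40.21/86.81 = 0.4632
P_n = (1−ρ)·ρ^n = (1 − 0.4632)·0.4632^1 = 0.5368·0.463195 = 0.248645

Final: 0.248645


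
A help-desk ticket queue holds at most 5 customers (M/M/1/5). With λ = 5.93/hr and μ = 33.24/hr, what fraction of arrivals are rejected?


ρ = λ/μ = 5.93/33.24 = 0.1784
P_K = (1−ρ)ρ^K/(1−ρ^(K+1)) = (0.8216·0.0001807)/(1 − 0.00003224)
= 0.0001485/0.999968 = 0.0001485

Final: 0.0001485


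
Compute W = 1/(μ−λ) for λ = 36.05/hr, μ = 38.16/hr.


W = 1/(μ−λ) = 1/(38.16 − 36.05) = 1/2.11 = 0.4739 hr

Final: 0.4739 hr


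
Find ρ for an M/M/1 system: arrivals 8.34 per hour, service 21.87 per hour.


ρ = λ/μ = 8.34/21.87 = 0.3813

Final: 0.3813


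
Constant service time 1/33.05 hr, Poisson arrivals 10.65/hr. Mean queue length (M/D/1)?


ρ = 10.65/33.05 = 0.3222
M/D/1: Lq = ρ²/(2(1−ρ)) = 0.1038/(2·0.6778) = 0.07660

Final: 0.07660


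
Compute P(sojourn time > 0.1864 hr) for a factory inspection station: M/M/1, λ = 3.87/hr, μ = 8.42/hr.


W ~ Exponential(μ−λ) for M/M/1.
μ − λ = 8.42 − 3.87 = 4.5500
P(W > t) = e^{−(μ−λ)t} = e^{−0.8481} = 0.428219

Final: 0.428219


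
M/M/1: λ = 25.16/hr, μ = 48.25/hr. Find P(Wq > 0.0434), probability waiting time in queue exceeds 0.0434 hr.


ρ = 25.16/48.25 = 0.5215
P(Wq > t) = ρ·e^{−(μ−λ)t} = 0.5215·e^{−1.0021}
= 0.5215·0.367106 = 0.191427

Final: 0.191427


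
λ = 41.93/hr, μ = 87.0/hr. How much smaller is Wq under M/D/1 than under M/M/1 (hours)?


ρ = 41.93/87.0 = 0.4820
Wq(M/M/1) = ρ/(μ−λ) = 0.4820/45.07 = 0.01069 hr
Wq(M/D/1) = ρ/(2(μ−λ)) = 0.005347 hr
Savings = 0.01069 − 0.005347 = 0.005347 hr

Final: 0.005347 hr


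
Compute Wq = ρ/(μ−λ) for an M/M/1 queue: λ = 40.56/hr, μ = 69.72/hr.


ρ = 40.56/69.72 = 0.5818
Wq = ρ/(μ−λ) = 0.5818/(69.72 − 40.56) = 0.5818/29.16 = 0.01995 hr

Final: 0.01995 hr


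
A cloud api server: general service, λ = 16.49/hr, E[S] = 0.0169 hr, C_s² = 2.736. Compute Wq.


ρ = λ·E[S] = 16.49·0.0169 = 0.2787
E[S²] = E[S]²(1+C_s²) = 0.0169²·(1+2.736) = 0.001067
Wq = λ·E[S²]/(2(1−ρ)) = 16.49·0.001067/(2·0.7213) = 0.01220 hr

Final: 0.01220 hr


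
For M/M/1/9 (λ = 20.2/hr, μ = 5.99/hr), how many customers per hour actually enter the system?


ρ = 3.3723; P_K = (1−ρ)ρ^9/(1−ρ^10) = 0.703469
λ_eff = λ(1 − P_K) = 20.2·(1 − 0.703469) = 20.2·0.296531 = 5.9899 /hr

Final: 5.9899 /hr


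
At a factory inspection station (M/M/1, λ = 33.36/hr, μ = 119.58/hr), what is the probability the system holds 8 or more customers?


ρ = 33.36/119.58 = 0.2790
P(N ≥ n) = ρ^n = 0.2790^8 = 0.00003669

Final: 0.00003669


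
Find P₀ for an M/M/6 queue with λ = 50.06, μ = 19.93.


a = λ/μ = 50.06/19.93 = 2.5118; ρ = a/c = 0.4186
Σ_{k=0}^{5} a^k/k! (terms k=0..5) = 1.00000 + 2.51179 + 3.15455 + 2.64119 + 1.65853 + 0.83318 = 11.79923
Tail: a^6/(6!(1−ρ)) = 251.13155/(720·0.5814) = 0.59995
P₀ = 1/(11.79923 + 0.59995) = 1/12.39918 = 0.080650

Final: 0.080650


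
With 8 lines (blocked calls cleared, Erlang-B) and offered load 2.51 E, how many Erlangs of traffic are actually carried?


B(8,2.51) = 0.003179 (Erlang-B)
Carried load = a(1 − B) = 2.51·(1 − 0.003179) = 2.51·0.996821 = 2.5020 E

Final: 2.5020 Erlangs


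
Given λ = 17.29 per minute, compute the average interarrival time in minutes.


Mean interarrival time = 1/λ = 1/17.29 minute = 0.05784 minute
In minutes: 0.05784 × 1 = 0.05784 min

Final: 0.05784 min


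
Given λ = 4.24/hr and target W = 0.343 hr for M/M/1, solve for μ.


W = 1/(μ−λ) ⇒ μ − λ = 1/W = 1/0.343 = 2.9155
μ = λ + 1/W = 4.24 + 2.9155 = 7.1555 per hr

Final: 7.1555 /hr


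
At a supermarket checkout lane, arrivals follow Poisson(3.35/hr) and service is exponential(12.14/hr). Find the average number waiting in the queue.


ρ = 3.35/12.14 = 0.2759
Lq = ρ²/(1−ρ) = 0.07615/0.7241 = 0.1052

Final: 0.1052


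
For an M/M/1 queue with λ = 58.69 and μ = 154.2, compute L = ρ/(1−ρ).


ρ = λ/μ = 58.69/154.2 = 0.3806
L = ρ/(1−ρ) = 0.3806/(1 − 0.3806) = 0.3806/0.6194 = 0.6145

Final: 0.6145


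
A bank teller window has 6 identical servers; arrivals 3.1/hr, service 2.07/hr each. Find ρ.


ρ = λ/(cμ) = 3.1/(6·2.07) = 3.1/12.42 = 0.2496

Final: 0.2496


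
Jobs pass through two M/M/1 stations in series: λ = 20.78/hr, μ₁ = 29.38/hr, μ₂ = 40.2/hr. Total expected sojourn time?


Each node sees arrival rate λ = 20.78/hr (tandem ⇒ throughput preserved).
W₁ = 1/(μ₁−λ) = 1/(29.38−20.78) = 0.11628 hr
W₂ = 1/(μ₂−λ) = 1/(40.2−20.78) = 0.05149 hr
W_total = W₁ + W₂ = 0.11628 + 0.05149 = 0.16777 hr

Final: 0.16777 hr


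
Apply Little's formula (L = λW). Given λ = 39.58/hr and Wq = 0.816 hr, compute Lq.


Lq = λWq = 39.58·0.816 = 32.2973

Final: 32.2973


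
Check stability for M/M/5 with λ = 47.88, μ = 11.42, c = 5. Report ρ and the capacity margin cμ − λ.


Total capacity cμ = 5·11.42 = 57.10/hr
ρ = λ/(cμ) = 47.88/57.10 = 0.8385
Stable ⇔ ρ < 1: YES
Spare capacity = cμ − λ = 57.10 − 47.88 = 9.22/hr

Final: ρ = 0.8385; stable; margin = 9.22/hr


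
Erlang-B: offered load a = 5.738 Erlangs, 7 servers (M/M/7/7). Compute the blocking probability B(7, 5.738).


B(c,a) = (a^c/c!) / Σ_{k=0}^{c} a^k/k!
a^7/7! = 40.634346
Σ terms (k=0..7): 1.00000 + 5.73800 + 16.46232 + 31.48693 + 45.16801 + 51.83481 + 49.57135 + 40.63435 = 241.895768
B = 40.634346/241.895768 = 0.167983

Final: 0.167983


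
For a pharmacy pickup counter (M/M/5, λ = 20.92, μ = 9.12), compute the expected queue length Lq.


a = λ/μ = 2.2939; ρ = a/5 = 0.4588
P₀ = 0.099326
Lq = P₀·a^c·ρ / (c!·(1−ρ)²) = 0.099326·63.50884·0.4588/(120·0.29293)
= 0.08233

Final: 0.08233


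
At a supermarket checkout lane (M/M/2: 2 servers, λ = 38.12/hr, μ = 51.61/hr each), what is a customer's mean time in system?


a = 0.7386; ρ = 0.3693; P₀ = 0.460591
Lq = P₀·a^c·ρ/(c!(1−ρ)²) = 0.11665
Wq = Lq/λ = 0.11665/38.12 = 0.003060 hr
W = Wq + 1/μ = 0.003060 + 0.01938 = 0.02244 hr

Final: 0.02244 hr


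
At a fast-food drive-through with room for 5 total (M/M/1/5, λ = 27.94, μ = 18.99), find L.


ρ = 27.94/18.99 = 1.4713
L = ρ[1 − (K+1)ρ^K + Kρ^(K+1)] / [(1−ρ)(1−ρ^(K+1))]
Numerator: 1.4713·(1 − 6·6.894570 + 5·10.143986) = 15.231652
Denominator: (-0.4713)·(-9.143986) = 4.309567
L = 15.231652/4.309567 = 3.5344

Final: 3.5344


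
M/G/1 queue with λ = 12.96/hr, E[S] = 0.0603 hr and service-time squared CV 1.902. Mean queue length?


ρ = λ·E[S] = 12.96·0.0603 = 0.7815
Lq = ρ²(1+C_s²)/(2(1−ρ)) = 0.6107·(1+1.902)/(2·0.2185)
= 0.6107·2.9020/0.4370 = 4.05543

Final: 4.05543


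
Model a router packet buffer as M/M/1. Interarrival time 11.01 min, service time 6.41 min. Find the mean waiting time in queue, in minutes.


λ = 60/11.01 = 5.4496 /hr
μ = 60/6.41 = 9.3604 /hr
ρ = λ/μ = 5.4496/9.3604 = 0.5822
Wq = ρ/(μ−λ) = 0.5822/(9.3604−5.4496) = 0.14887 hr
In minutes: 0.14887·60 = 8.932 min

Final: 8.932 min


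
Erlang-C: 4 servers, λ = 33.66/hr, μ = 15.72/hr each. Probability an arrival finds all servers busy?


a = λ/μ = 2.1412; ρ = a/4 = 0.5353
P₀ = 0.111674 (from M/M/c formula)
C(c,a) = [a^c/(c!(1−ρ))]·P₀ = [21.02066/(24·0.4647)]·0.111674
= 1.88481·0.111674 = 0.210484

Final: 0.210484


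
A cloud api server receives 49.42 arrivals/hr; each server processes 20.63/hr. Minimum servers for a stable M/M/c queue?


Stability requires cμ > λ ⇔ c > λ/μ.
λ/μ = 49.42/20.63 = 2.3955
Minimum integer c = ⌊2.3955⌋ + 1 = 3
Check: 3·20.63 = 61.89 > 49.42, while 2·20.63 = 41.26 ≤ 49.42

Final: 3 servers


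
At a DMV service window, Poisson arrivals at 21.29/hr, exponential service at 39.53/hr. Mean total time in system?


W = 1/(μ−λ) = 1/(39.53 − 21.29) = 1/18.24 = 0.05482 hr

Final: 0.05482 hr


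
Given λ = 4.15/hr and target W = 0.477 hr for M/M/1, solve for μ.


W = 1/(μ−λ) ⇒ μ − λ = 1/W = 1/0.477 = 2.0964
μ = λ + 1/W = 4.15 + 2.0964 = 6.2464 per hr

Final: 6.2464 /hr


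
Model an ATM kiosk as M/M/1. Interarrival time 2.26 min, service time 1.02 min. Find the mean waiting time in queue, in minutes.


λ = 60/2.26 = 26.5487 /hr
μ = 60/1.02 = 58.8235 /hr
ρ = λ/μ = 26.5487/58.8235 = 0.4513
Wq = ρ/(μ−λ) = 0.4513/(58.8235−26.5487) = 0.01398 hr
In minutes: 0.01398·60 = 0.8390 min

Final: 0.8390 min


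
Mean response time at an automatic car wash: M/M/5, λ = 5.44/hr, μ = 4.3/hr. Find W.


a = 1.2651; ρ = 0.2530; P₀ = 0.282029
Lq = P₀·a^c·ρ/(c!(1−ρ)²) = 0.003454
Wq = Lq/λ = 0.003454/5.44 = 0.0006349 hr
W = Wq + 1/μ = 0.0006349 + 0.23256 = 0.23319 hr

Final: 0.23319 hr


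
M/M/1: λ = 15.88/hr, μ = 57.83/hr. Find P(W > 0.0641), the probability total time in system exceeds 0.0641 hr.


W ~ Exponential(μ−λ) for M/M/1.
μ − λ = 57.83 − 15.88 = 41.9500
P(W > t) = e^{−(μ−λ)t} = e^{−2.6890} = 0.067949

Final: 0.067949


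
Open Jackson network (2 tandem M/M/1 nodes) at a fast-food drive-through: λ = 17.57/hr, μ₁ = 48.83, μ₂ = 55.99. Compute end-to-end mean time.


Each node sees arrival rate λ = 17.57/hr (tandem ⇒ throughput preserved).
W₁ = 1/(μ₁−λ) = 1/(48.83−17.57) = 0.03199 hr
W₂ = 1/(μ₂−λ) = 1/(55.99−17.57) = 0.02603 hr
W_total = W₁ + W₂ = 0.03199 + 0.02603 = 0.05802 hr

Final: 0.05802 hr


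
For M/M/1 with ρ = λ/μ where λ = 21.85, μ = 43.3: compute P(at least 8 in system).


ρ = 21.85/43.3 = 0.5046
P(N ≥ n) = ρ^n = 0.5046^8 = 0.004204

Final: 0.004204


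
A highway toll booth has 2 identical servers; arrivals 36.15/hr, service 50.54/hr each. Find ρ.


ρ = λ/(cμ) = 36.15/(2·50.54) = 36.15/101.08 = 0.3576

Final: 0.3576


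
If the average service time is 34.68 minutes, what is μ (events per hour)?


μ = 1/(service time) in consistent units.
1 hour = 60 min, so μ = 60/34.68 = 1.7301 per hour

Final: 1.7301 /hr


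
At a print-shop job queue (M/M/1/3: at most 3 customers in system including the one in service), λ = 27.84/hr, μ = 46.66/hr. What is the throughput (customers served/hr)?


ρ = 0.5967; P_K = (1−ρ)ρ^3/(1−ρ^4) = 0.098108
λ_eff = λ(1 − P_K) = 27.84·(1 − 0.098108) = 27.84·0.901892 = 25.1087 /hr

Final: 25.1087 /hr


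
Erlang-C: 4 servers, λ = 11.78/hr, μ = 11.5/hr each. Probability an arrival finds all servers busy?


a = λ/μ = 1.0243; ρ = a/4 = 0.2561
P₀ = 0.358449 (from M/M/c formula)
C(c,a) = [a^c/(c!(1−ρ))]·P₀ = [1.10101/(24·0.7439)]·0.358449
= 0.06167·0.358449 = 0.022105

Final: 0.022105


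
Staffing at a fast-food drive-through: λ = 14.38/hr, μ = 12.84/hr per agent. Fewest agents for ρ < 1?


Stability requires cμ > λ ⇔ c > λ/μ.
λ/μ = 14.38/12.84 = 1.1199
Minimum integer c = ⌊1.1199⌋ + 1 = 2
Check: 2·12.84 = 25.68 > 14.38, while 1·12.84 = 12.84 ≤ 14.38

Final: 2 servers


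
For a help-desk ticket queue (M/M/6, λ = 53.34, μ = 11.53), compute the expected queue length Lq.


a = λ/μ = 4.6262; ρ = a/6 = 0.7710
P₀ = 0.007750
Lq = P₀·a^c·ρ / (c!·(1−ρ)²) = 0.007750·9802.62128·0.7710/(720·0.05243)
= 1.55180

Final: 1.55180


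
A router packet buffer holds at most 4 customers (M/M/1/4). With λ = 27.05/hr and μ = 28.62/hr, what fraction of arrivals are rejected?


ρ = λ/μ = 27.05/28.62 = 0.9451
P_K = (1−ρ)ρ^K/(1−ρ^(K+1)) = (0.05486·0.797977)/(1 − 0.754203)
= 0.043774/0.245797 = 0.178092

Final: 0.178092


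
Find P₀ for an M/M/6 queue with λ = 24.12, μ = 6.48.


a = λ/μ = 24.12/6.48 = 3.7222; ρ = a/c = 0.6204
Σ_{k=0}^{5} a^k/k! (terms k=0..5) = 1.00000 + 3.72222 + 6.92747 + 8.59519 + 7.99830 + 5.95429 = 34.19748
Tail: a^6/(6!(1−ρ)) = 2659.58445/(720·0.3796) = 9.73019
P₀ = 1/(34.19748 + 9.73019) = 1/43.92767 = 0.022765

Final: 0.022765


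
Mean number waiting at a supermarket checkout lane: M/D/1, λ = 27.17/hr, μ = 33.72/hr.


ρ = 27.17/33.72 = 0.8058
M/D/1: Lq = ρ²/(2(1−ρ)) = 0.6492/(2·0.1942) = 1.67117

Final: 1.67117


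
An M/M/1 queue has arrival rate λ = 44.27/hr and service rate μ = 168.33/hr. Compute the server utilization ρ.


ρ = λ/μ = 44.27/168.33 = 0.2630

Final: 0.2630


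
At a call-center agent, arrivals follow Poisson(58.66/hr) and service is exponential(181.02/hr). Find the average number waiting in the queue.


ρ = 58.66/181.02 = 0.3241
Lq = ρ²/(1−ρ) = 0.1050/0.6759 = 0.1554

Final: 0.1554


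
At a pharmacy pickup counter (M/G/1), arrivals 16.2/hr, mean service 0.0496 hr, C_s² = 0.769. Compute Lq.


ρ = λ·E[S] = 16.2·0.0496 = 0.8035
Lq = ρ²(1+C_s²)/(2(1−ρ)) = 0.6456·(1+0.769)/(2·0.1965)
= 0.6456·1.7690/0.3930 = 2.90652

Final: 2.90652


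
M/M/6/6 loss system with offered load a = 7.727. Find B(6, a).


B(c,a) = (a^c/c!) / Σ_{k=0}^{c} a^k/k!
a^6/6! = 295.619431
Σ terms (k=0..6): 1.00000 + 7.72700 + 29.85326 + 76.89206 + 148.53623 + 229.54790 + 295.61943 = 789.175883
B = 295.619431/789.175883 = 0.374593

Final: 0.374593


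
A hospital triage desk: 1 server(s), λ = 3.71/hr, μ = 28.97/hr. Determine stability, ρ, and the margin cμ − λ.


Total capacity cμ = 1·28.97 = 28.97/hr
ρ = λ/(cμ) = 3.71/28.97 = 0.1281
Stable ⇔ ρ < 1: YES
Spare capacity = cμ − λ = 28.97 − 3.71 = 25.26/hr

Final: ρ = 0.1281; stable; margin = 25.26/hr


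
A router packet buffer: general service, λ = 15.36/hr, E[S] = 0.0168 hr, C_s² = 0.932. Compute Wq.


ρ = λ·E[S] = 15.36·0.0168 = 0.2580
E[S²] = E[S]²(1+C_s²) = 0.0168²·(1+0.932) = 0.0005453
Wq = λ·E[S²]/(2(1−ρ)) = 15.36·0.0005453/(2·0.7420) = 0.005644 hr

Final: 0.005644 hr


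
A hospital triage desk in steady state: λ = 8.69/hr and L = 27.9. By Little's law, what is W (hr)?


W = L/λ = 27.9/8.69 = 3.2106 hr

Final: 3.2106 hr


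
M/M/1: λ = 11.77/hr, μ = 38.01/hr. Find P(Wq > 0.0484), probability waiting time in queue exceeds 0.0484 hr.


ρ = 11.77/38.01 = 0.3097
P(Wq > t) = ρ·e^{−(μ−λ)t} = 0.3097·e^{−1.2700}
= 0.3097·0.280827 = 0.086960

Final: 0.086960


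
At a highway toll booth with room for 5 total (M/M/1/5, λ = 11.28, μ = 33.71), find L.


ρ = 11.28/33.71 = 0.3346
L = ρ[1 − (K+1)ρ^K + Kρ^(K+1)] / [(1−ρ)(1−ρ^(K+1))]
Numerator: 0.3346·(1 − 6·0.004195 + 5·0.001404) = 0.328545
Denominator: (0.6654)·(0.998596) = 0.664447
L = 0.328545/0.664447 = 0.4945

Final: 0.4945


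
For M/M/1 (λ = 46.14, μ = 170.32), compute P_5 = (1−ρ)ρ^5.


ρ = 46.14/170.32 = 0.2709
P_n = (1−ρ)·ρ^n = (1 − 0.2709)·0.2709^5 = 0.7291·0.001459 = 0.001064

Final: 0.001064


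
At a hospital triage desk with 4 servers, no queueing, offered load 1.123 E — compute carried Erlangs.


B(4,1.123) = 0.021686 (Erlang-B)
Carried load = a(1 − B) = 1.123·(1 − 0.021686) = 1.123·0.978314 = 1.0986 E

Final: 1.0986 Erlangs


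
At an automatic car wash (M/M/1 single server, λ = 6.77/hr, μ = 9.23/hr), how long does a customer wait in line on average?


ρ = 6.77/9.23 = 0.7335
Wq = ρ/(μ−λ) = 0.7335/(9.23 − 6.77) = 0.7335/2.46 = 0.2982 hr

Final: 0.2982 hr


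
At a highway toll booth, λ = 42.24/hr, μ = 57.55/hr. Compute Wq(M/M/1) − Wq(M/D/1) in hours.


ρ = 42.24/57.55 = 0.7340
Wq(M/M/1) = ρ/(μ−λ) = 0.7340/15.31 = 0.04794 hr
Wq(M/D/1) = ρ/(2(μ−λ)) = 0.02397 hr
Savings = 0.04794 − 0.02397 = 0.02397 hr

Final: 0.02397 hr


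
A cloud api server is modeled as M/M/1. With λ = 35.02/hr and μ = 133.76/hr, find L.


ρ = λ/μ = 35.02/133.76 = 0.2618
L = ρ/(1−ρ) = 0.2618/(1 − 0.2618) = 0.2618/0.7382 = 0.3547

Final: 0.3547


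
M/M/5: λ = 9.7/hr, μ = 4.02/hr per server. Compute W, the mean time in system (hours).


a = 2.4129; ρ = 0.4826; P₀ = 0.087755
Lq = P₀·a^c·ρ/(c!(1−ρ)²) = 0.10783
Wq = Lq/λ = 0.10783/9.7 = 0.01112 hr
W = Wq + 1/μ = 0.01112 + 0.24876 = 0.25987 hr

Final: 0.25987 hr


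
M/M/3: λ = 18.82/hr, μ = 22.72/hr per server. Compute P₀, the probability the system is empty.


a = λ/μ = 18.82/22.72 = 0.8283; ρ = a/c = 0.2761
Σ_{k=0}^{2} a^k/k! (terms k=0..2) = 1.00000 + 0.82835 + 0.34308 = 2.17142
Tail: a^3/(3!(1−ρ)) = 0.56837/(6·0.7239) = 0.13086
P₀ = 1/(2.17142 + 0.13086) = 1/2.30228 = 0.434351

Final: 0.434351


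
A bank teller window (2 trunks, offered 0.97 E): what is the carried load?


B(2,0.97) = 0.192772 (Erlang-B)
Carried load = a(1 − B) = 0.97·(1 − 0.192772) = 0.97·0.807228 = 0.7830 E

Final: 0.7830 Erlangs


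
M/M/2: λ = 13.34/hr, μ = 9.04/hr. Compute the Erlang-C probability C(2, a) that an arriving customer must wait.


a = λ/μ = 1.4757; ρ = a/2 = 0.7378
P₀ = 0.150859 (from M/M/c formula)
C(c,a) = [a^c/(c!(1−ρ))]·P₀ = [2.17758/(2·0.2622)]·0.150859
= 4.15303·0.150859 = 0.626523

Final: 0.626523


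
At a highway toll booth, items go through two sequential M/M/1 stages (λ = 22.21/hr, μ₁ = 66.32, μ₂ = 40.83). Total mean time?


Each node sees arrival rate λ = 22.21/hr (tandem ⇒ throughput preserved).
W₁ = 1/(μ₁−λ) = 1/(66.32−22.21) = 0.02267 hr
W₂ = 1/(μ₂−λ) = 1/(40.83−22.21) = 0.05371 hr
W_total = W₁ + W₂ = 0.02267 + 0.05371 = 0.07638 hr

Final: 0.07638 hr


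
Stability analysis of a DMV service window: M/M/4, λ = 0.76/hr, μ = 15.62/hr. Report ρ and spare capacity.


Total capacity cμ = 4·15.62 = 62.48/hr
ρ = λ/(cμ) = 0.76/62.48 = 0.01216
Stable ⇔ ρ < 1: YES
Spare capacity = cμ − λ = 62.48 − 0.76 = 61.72/hr

Final: ρ = 0.01216; stable; margin = 61.72/hr


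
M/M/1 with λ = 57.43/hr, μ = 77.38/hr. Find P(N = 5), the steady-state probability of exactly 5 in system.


ρ = 57.43/77.38 = 0.7422
P_n = (1−ρ)·ρ^n = (1 − 0.7422)·0.7422^5 = 0.2578·0.225191 = 0.058058

Final: 0.058058


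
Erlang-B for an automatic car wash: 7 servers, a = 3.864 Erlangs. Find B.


B(c,a) = (a^c/c!) / Σ_{k=0}^{c} a^k/k!
a^7/7! = 2.551698
Σ terms (k=0..7): 1.00000 + 3.86400 + 7.46525 + 9.61524 + 9.28832 + 7.17801 + 4.62264 + 2.55170 = 45.585163
B = 2.551698/45.585163 = 0.055977

Final: 0.055977


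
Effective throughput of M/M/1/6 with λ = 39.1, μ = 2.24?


ρ = 17.4554; P_K = (1−ρ)ρ^6/(1−ρ^7) = 0.942711
λ_eff = λ(1 − P_K) = 39.1·(1 − 0.942711) = 39.1·0.057289 = 2.2400 /hr

Final: 2.2400 /hr


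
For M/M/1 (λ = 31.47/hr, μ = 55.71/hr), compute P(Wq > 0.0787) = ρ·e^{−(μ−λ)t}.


ρ = 31.47/55.71 = 0.5649
P(Wq > t) = ρ·e^{−(μ−λ)t} = 0.5649·e^{−1.9077}
= 0.5649·0.148423 = 0.083843

Final: 0.083843


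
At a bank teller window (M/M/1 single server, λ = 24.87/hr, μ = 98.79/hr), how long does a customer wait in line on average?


ρ = 24.87/98.79 = 0.2517
Wq = ρ/(μ−λ) = 0.2517/(98.79 − 24.87) = 0.2517/73.92 = 0.003406 hr

Final: 0.003406 hr


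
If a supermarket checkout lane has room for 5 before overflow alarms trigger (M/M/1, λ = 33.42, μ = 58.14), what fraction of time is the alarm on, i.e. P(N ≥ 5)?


ρ = 33.42/58.14 = 0.5748
P(N ≥ n) = ρ^n = 0.5748^5 = 0.062756

Final: 0.062756


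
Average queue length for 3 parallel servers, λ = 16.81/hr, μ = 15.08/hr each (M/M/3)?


a = λ/μ = 1.1147; ρ = a/3 = 0.3716
P₀ = 0.322229
Lq = P₀·a^c·ρ / (c!·(1−ρ)²) = 0.322229·1.38516·0.3716/(6·0.39492)
= 0.06999

Final: 0.06999


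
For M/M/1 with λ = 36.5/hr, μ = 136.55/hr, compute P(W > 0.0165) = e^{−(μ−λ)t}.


W ~ Exponential(μ−λ) for M/M/1.
μ − λ = 136.55 − 36.5 = 100.0500
P(W > t) = e^{−(μ−λ)t} = e^{−1.6508} = 0.191892

Final: 0.191892


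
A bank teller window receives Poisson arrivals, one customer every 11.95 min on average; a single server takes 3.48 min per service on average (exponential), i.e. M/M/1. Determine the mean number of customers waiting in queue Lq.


λ = 60/11.95 = 5.0209 /hr
μ = 60/3.48 = 17.2414 /hr
ρ = λ/μ = 5.0209/17.2414 = 0.2912
Lq = ρ²/(1−ρ) = 0.08481/0.7088 = 0.1196

Final: 0.1196


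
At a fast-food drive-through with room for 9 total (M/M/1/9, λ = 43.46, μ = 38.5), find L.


ρ = 43.46/38.5 = 1.1288
L = ρ[1 − (K+1)ρ^K + Kρ^(K+1)] / [(1−ρ)(1−ρ^(K+1))]
Numerator: 1.1288·(1 − 10·2.976192 + 9·3.359618) = 1.664625
Denominator: (-0.1288)·(-2.359618) = 0.303992
L = 1.664625/0.303992 = 5.4759

Final: 5.4759


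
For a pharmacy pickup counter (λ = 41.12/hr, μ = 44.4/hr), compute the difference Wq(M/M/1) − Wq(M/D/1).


ρ = 41.12/44.4 = 0.9261
Wq(M/M/1) = ρ/(μ−λ) = 0.9261/3.28 = 0.28236 hr
Wq(M/D/1) = ρ/(2(μ−λ)) = 0.14118 hr
Savings = 0.28236 − 0.14118 = 0.14118 hr

Final: 0.14118 hr


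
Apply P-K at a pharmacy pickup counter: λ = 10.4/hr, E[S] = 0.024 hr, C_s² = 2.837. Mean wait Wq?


ρ = λ·E[S] = 10.4·0.024 = 0.2496
E[S²] = E[S]²(1+C_s²) = 0.024²·(1+2.837) = 0.002210
Wq = λ·E[S²]/(2(1−ρ)) = 10.4·0.002210/(2·0.7504) = 0.01532 hr

Final: 0.01532 hr


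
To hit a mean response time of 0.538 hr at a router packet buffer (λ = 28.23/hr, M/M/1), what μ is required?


W = 1/(μ−λ) ⇒ μ − λ = 1/W = 1/0.538 = 1.8587
μ = λ + 1/W = 28.23 + 1.8587 = 30.0887 per hr

Final: 30.0887 /hr


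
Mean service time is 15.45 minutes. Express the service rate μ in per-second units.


μ = 1/(service time) in consistent units.
1 second = 0.0166667 min, so μ = 0.0166667/15.45 = 0.001079 per second

Final: 0.001079 /sec


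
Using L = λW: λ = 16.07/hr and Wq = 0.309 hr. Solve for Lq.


Lq = λWq = 16.07·0.309 = 4.9656

Final: 4.9656


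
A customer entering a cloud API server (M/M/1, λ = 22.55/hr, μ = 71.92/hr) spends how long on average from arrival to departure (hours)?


W = 1/(μ−λ) = 1/(71.92 − 22.55) = 1/49.37 = 0.02026 hr

Final: 0.02026 hr


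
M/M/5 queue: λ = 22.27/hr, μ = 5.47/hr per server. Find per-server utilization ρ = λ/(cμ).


ρ = λ/(cμ) = 22.27/(5·5.47) = 22.27/27.35 = 0.8143

Final: 0.8143


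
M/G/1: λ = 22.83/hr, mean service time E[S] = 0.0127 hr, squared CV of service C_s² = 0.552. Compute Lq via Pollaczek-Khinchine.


ρ = λ·E[S] = 22.83·0.0127 = 0.2899
Lq = ρ²(1+C_s²)/(2(1−ρ)) = 0.08407·(1+0.552)/(2·0.7101)
= 0.08407·1.5520/1.4201 = 0.09187

Final: 0.09187


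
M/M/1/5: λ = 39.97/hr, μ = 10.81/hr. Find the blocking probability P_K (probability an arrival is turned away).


ρ = λ/μ = 39.97/10.81 = 3.6975
P_K = (1−ρ)ρ^K/(1−ρ^(K+1)) = (-2.6975·691.102194)/(1 − 2555.351960)
= -1864.249766/-2554.351960 = 0.729833

Final: 0.729833


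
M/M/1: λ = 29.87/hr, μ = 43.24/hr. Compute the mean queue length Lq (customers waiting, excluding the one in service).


ρ = 29.87/43.24 = 0.6908
Lq = ρ²/(1−ρ) = 0.4772/0.3092 = 1.5433

Final: 1.5433


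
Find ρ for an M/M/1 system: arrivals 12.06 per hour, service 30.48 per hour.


ρ = λ/μ = 12.06/30.48 = 0.3957

Final: 0.3957


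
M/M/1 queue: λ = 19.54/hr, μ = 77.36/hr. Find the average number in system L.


ρ = λ/μ = 19.54/77.36 = 0.2526
L = ρ/(1−ρ) = 0.2526/(1 − 0.2526) = 0.2526/0.7474 = 0.3379

Final: 0.3379


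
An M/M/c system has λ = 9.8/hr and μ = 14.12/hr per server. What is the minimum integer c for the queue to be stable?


Stability requires cμ > λ ⇔ c > λ/μ.
λ/μ = 9.8/14.12 = 0.6941
Minimum integer c = ⌊0.6941⌋ + 1 = 1
Check: 1·14.12 = 14.12 > 9.8, while 0·14.12 = 0.00 ≤ 9.8

Final: 1 servers


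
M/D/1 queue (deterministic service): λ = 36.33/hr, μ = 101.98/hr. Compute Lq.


ρ = 36.33/101.98 = 0.3562
M/D/1: Lq = ρ²/(2(1−ρ)) = 0.1269/(2·0.6438) = 0.09857

Final: 0.09857


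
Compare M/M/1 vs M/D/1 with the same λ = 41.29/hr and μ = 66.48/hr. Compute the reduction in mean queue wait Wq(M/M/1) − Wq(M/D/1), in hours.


ρ = 41.29/66.48 = 0.6211
Wq(M/M/1) = ρ/(μ−λ) = 0.6211/25.19 = 0.02466 hr
Wq(M/D/1) = ρ/(2(μ−λ)) = 0.01233 hr
Savings = 0.02466 − 0.01233 = 0.01233 hr

Final: 0.01233 hr


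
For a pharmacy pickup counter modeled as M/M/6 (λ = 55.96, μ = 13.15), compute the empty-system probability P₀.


a = λ/μ = 55.96/13.15 = 4.2555; ρ = a/c = 0.7093
Σ_{k=0}^{5} a^k/k! (terms k=0..5) = 1.00000 + 4.25551 + 9.05470 + 12.84413 + 13.66459 + 11.62997 = 52.44889
Tail: a^6/(6!(1−ρ)) = 5938.97802/(720·0.2907) = 28.37023
P₀ = 1/(52.44889 + 28.37023) = 1/80.81912 = 0.012373

Final: 0.012373


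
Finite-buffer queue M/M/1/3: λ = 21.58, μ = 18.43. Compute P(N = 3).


ρ = λ/μ = 21.58/18.43 = 1.1709
P_K = (1−ρ)ρ^K/(1−ρ^(K+1)) = (-0.1709·1.605382)/(1 − 1.879769)
= -0.274387/-0.879769 = 0.311885

Final: 0.311885


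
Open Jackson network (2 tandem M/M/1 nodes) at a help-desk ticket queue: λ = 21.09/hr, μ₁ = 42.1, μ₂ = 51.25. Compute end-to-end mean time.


Each node sees arrival rate λ = 21.09/hr (tandem ⇒ throughput preserved).
W₁ = 1/(μ₁−λ) = 1/(42.1−21.09) = 0.04760 hr
W₂ = 1/(μ₂−λ) = 1/(51.25−21.09) = 0.03316 hr
W_total = W₁ + W₂ = 0.04760 + 0.03316 = 0.08075 hr

Final: 0.08075 hr


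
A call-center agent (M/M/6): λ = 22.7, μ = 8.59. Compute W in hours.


a = 2.6426; ρ = 0.4404; P₀ = 0.070615
Lq = P₀·a^c·ρ/(c!(1−ρ)²) = 0.04698
Wq = Lq/λ = 0.04698/22.7 = 0.002070 hr
W = Wq + 1/μ = 0.002070 + 0.11641 = 0.11848 hr

Final: 0.11848 hr


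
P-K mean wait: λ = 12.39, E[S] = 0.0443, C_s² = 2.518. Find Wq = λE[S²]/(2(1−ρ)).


ρ = λ·E[S] = 12.39·0.0443 = 0.5489
E[S²] = E[S]²(1+C_s²) = 0.0443²·(1+2.518) = 0.006904
Wq = λ·E[S²]/(2(1−ρ)) = 12.39·0.006904/(2·0.4511) = 0.09481 hr

Final: 0.09481 hr


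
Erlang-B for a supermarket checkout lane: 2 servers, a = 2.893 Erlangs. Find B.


B(c,a) = (a^c/c!) / Σ_{k=0}^{c} a^k/k!
a^2/2! = 4.184724
Σ terms (k=0..2): 1.00000 + 2.89300 + 4.18472 = 8.077724
B = 4.184724/8.077724 = 0.518057

Final: 0.518057


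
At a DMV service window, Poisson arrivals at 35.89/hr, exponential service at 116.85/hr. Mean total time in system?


W = 1/(μ−λ) = 1/(116.85 − 35.89) = 1/80.96 = 0.01235 hr

Final: 0.01235 hr


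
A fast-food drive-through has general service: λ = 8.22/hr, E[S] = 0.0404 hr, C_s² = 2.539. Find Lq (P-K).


ρ = λ·E[S] = 8.22·0.0404 = 0.3321
Lq = ρ²(1+C_s²)/(2(1−ρ)) = 0.1103·(1+2.539)/(2·0.6679)
= 0.1103·3.5390/1.3358 = 0.29217

Final: 0.29217


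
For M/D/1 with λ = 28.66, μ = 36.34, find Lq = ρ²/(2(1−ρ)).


ρ = 28.66/36.34 = 0.7887
M/D/1: Lq = ρ²/(2(1−ρ)) = 0.6220/(2·0.2113) = 1.47155

Final: 1.47155


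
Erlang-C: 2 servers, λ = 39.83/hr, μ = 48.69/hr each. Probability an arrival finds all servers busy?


a = λ/μ = 0.8180; ρ = a/2 = 0.4090
P₀ = 0.419430 (from M/M/c formula)
C(c,a) = [a^c/(c!(1−ρ))]·P₀ = [0.66918/(2·0.5910)]·0.419430
= 0.56616·0.419430 = 0.237463

Final: 0.237463


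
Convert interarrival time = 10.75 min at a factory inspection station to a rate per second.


λ = 1/(interarrival time) in consistent units.
1 second = 0.0166667 min, so λ = 0.0166667/10.75 = 0.001550 per second

Final: 0.001550 /sec


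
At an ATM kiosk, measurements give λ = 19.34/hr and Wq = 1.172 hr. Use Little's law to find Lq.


Lq = λWq = 19.34·1.172 = 22.6665

Final: 22.6665


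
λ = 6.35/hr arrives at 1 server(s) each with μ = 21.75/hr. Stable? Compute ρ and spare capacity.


Total capacity cμ = 1·21.75 = 21.75/hr
ρ = λ/(cμ) = 6.35/21.75 = 0.2920
Stable ⇔ ρ < 1: YES
Spare capacity = cμ − λ = 21.75 − 6.35 = 15.40/hr

Final: ρ = 0.2920; stable; margin = 15.40/hr


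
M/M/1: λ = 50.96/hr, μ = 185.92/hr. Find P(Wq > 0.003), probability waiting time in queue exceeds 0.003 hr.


ρ = 50.96/185.92 = 0.2741
P(Wq > t) = ρ·e^{−(μ−λ)t} = 0.2741·e^{−0.4049}
= 0.2741·0.667057 = 0.182838

Final: 0.182838


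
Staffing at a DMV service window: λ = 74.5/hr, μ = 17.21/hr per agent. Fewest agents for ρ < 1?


Stability requires cμ > λ ⇔ c > λ/μ.
λ/μ = 74.5/17.21 = 4.3289
Minimum integer c = ⌊4.3289⌋ + 1 = 5
Check: 5·17.21 = 86.05 > 74.5, while 4·17.21 = 68.84 ≤ 74.5

Final: 5 servers


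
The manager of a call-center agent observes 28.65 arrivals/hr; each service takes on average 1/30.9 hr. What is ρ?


ρ = λ/μ = 28.65/30.9 = 0.9272

Final: 0.9272


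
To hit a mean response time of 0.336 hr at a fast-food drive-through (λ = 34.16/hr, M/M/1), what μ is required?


W = 1/(μ−λ) ⇒ μ − λ = 1/W = 1/0.336 = 2.9762
μ = λ + 1/W = 34.16 + 2.9762 = 37.1362 per hr

Final: 37.1362 /hr


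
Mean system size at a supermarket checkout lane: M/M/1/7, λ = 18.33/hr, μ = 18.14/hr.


ρ = 18.33/18.14 = 1.0105
L = ρ[1 − (K+1)ρ^K + Kρ^(K+1)] / [(1−ρ)(1−ρ^(K+1))]
Numerator: 1.0105·(1 − 8·1.075663 + 7·1.086930) = 0.003237
Denominator: (-0.01047)·(-0.086930) = 0.0009105
L = 0.003237/0.0009105 = 3.5547

Final: 3.5547


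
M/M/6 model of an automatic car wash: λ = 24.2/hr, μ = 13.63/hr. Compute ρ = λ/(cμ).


ρ = λ/(cμ) = 24.2/(6·13.63) = 24.2/81.78 = 0.2959

Final: 0.2959


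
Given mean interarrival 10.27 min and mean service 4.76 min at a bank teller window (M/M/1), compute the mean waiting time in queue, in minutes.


λ = 60/10.27 = 5.8423 /hr
μ = 60/4.76 = 12.6050 /hr
ρ = λ/μ = 5.8423/12.6050 = 0.4635
Wq = ρ/(μ−λ) = 0.4635/(12.6050−5.8423) = 0.06853 hr
In minutes: 0.06853·60 = 4.112 min

Final: 4.112 min


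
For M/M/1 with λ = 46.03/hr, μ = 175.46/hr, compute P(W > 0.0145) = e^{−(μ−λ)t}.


W ~ Exponential(μ−λ) for M/M/1.
μ − λ = 175.46 − 46.03 = 129.4300
P(W > t) = e^{−(μ−λ)t} = e^{−1.8767} = 0.153089

Final: 0.153089


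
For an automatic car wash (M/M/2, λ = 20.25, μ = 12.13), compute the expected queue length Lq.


a = λ/μ = 1.6694; ρ = a/2 = 0.8347
P₀ = 0.090092
Lq = P₀·a^c·ρ / (c!·(1−ρ)²) = 0.090092·2.78695·0.8347/(2·0.02732)
= 3.83541

Final: 3.83541


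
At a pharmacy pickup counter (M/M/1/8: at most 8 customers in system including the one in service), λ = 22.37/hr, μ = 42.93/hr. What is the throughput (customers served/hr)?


ρ = 0.5211; P_K = (1−ρ)ρ^8/(1−ρ^9) = 0.002611
λ_eff = λ(1 − P_K) = 22.37·(1 − 0.002611) = 22.37·0.997389 = 22.3116 /hr

Final: 22.3116 /hr


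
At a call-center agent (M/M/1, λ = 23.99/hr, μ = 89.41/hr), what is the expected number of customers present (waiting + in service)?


ρ = λ/μ = 23.99/89.41 = 0.2683
L = ρ/(1−ρ) = 0.2683/(1 − 0.2683) = 0.2683/0.7317 = 0.3667

Final: 0.3667


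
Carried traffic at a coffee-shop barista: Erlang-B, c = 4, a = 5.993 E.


B(4,5.993) = 0.469117 (Erlang-B)
Carried load = a(1 − B) = 5.993·(1 − 0.469117) = 5.993·0.530883 = 3.1816 E

Final: 3.1816 Erlangs


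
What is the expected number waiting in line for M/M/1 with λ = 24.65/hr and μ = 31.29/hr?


ρ = 24.65/31.29 = 0.7878
Lq = ρ²/(1−ρ) = 0.6206/0.2122 = 2.9246

Final: 2.9246


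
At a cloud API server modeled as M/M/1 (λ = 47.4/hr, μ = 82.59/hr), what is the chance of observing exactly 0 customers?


ρ = 47.4/82.59 = 0.5739
P_n = (1−ρ)·ρ^n = (1 − 0.5739)·0.5739^0 = 0.4261·1.000000 = 0.426081

Final: 0.426081


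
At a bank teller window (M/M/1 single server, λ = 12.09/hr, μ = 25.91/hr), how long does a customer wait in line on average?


ρ = 12.09/25.91 = 0.4666
Wq = ρ/(μ−λ) = 0.4666/(25.91 − 12.09) = 0.4666/13.82 = 0.03376 hr

Final: 0.03376 hr


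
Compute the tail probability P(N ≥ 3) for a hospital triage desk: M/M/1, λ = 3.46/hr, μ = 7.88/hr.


ρ = 3.46/7.88 = 0.4391
P(N ≥ n) = ρ^n = 0.4391^3 = 0.084654

Final: 0.084654


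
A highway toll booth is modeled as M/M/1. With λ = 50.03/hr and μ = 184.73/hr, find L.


ρ = λ/μ = 50.03/184.73 = 0.2708
L = ρ/(1−ρ) = 0.2708/(1 − 0.2708) = 0.2708/0.7292 = 0.3714

Final: 0.3714


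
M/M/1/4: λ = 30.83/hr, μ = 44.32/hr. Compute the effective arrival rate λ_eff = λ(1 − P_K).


ρ = 0.6956; P_K = (1−ρ)ρ^4/(1−ρ^5) = 0.085137
λ_eff = λ(1 − P_K) = 30.83·(1 − 0.085137) = 30.83·0.914863 = 28.2052 /hr

Final: 28.2052 /hr


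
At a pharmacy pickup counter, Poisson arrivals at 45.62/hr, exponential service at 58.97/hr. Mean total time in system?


W = 1/(μ−λ) = 1/(58.97 − 45.62) = 1/13.35 = 0.07491 hr

Final: 0.07491 hr
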